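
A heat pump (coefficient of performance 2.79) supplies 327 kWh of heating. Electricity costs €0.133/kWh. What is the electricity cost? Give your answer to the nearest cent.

€15.59

Electrical input = 327 kWh / 2.79 = 117.2 kWh
Cost = 117.2 × €0.133/kWh = €15.59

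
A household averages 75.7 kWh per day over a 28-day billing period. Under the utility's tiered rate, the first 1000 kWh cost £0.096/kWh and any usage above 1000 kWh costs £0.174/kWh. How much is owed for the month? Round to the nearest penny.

£290.81

Usage = 75.7 kWh/day × 28 days = 2119.6 kWh
First 1000 kWh × £0.096 = £96.00
Remaining 1119.6 kWh × £0.174 = £194.81
Total = £290.81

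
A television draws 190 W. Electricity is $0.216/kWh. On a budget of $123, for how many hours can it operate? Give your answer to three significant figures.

3000 h

Energy budget = $123 / $0.216 per kWh = 569.4 kWh = 569,444 Wh
Runtime = 569,444 Wh / 190 W = 2,997 h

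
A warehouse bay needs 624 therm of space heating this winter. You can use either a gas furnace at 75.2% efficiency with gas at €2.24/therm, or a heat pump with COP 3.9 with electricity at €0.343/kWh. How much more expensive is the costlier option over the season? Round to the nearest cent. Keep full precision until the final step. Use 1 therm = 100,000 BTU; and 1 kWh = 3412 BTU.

€250.28

Heat load = 624 therm × 100,000 = 62,400,000 BTU
Gas: input = 62,400,000 / 0.752 = 82,978,723 BTU = 829.8 therm → 829.8 × €2.24 = €1,858.72
Heat pump: 62,400,000 BTU / 3412 = 18,290 kWh heat; / 3.9 = 4,689 kWh in → × €0.343 = €1,608.44
Difference = |€1,858.72 − €1,608.44| = €250.28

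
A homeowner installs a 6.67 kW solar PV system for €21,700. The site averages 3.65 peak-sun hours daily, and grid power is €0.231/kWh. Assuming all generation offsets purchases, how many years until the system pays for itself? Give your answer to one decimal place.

10.6 years

Daily generation = 6.67 kW × 3.65 h = 24.35 kWh
Annual generation = 24.35 × 365 = 8886.1 kWh
Annual savings = 8886.1 × €0.231 = €2,052.69
Payback = €21,700 / €2,052.69 = 10.6 years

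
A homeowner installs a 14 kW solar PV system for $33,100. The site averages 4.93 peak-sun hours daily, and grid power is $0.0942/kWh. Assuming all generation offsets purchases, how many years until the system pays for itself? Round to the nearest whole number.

Daily generation = 14 kW × 4.93 h = 69.02 kWh
Annual generation = 69.02 × 365 = 25192 kWh
Annual savings = 25192 × $0.0942 = $2,373.11
Payback = $33,100 / $2,373.11 = 13.9 years

14 years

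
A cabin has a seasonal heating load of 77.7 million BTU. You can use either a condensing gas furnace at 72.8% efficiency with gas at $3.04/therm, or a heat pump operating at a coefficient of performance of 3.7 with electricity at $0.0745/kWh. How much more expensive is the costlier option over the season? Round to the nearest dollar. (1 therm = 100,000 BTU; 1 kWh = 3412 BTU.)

$2786

Heat load = 77.7 × 10⁶ BTU = 77,700,000 BTU
Gas: input = 77,700,000 / 0.728 = 106,730,769 BTU = 1,067 therm → 1,067 × $3.04 = $3,244.62
Heat pump: 77,700,000 BTU / 3412 = 22,770 kWh heat; / 3.7 = 6,155 kWh in → × $0.0745 = $458.53
Difference = |$3,244.62 − $458.53| = $2,786.09 ≈ $2786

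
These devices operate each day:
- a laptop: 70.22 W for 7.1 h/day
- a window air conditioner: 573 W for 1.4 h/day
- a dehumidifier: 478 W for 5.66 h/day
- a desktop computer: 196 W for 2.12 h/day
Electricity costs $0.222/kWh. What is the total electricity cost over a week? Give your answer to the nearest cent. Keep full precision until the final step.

laptop: 70.22 W × 7.1 h × 7 d = 3,490 Wh = 3.49 kWh
window air conditioner: 573 W × 1.4 h × 7 d = 5,615 Wh = 5.615 kWh
dehumidifier: 478 W × 5.66 h × 7 d = 18,938 Wh = 18.94 kWh
desktop computer: 196 W × 2.12 h × 7 d = 2,909 Wh = 2.909 kWh
Total energy = 3.49 + 5.615 + 18.94 + 2.909 = 30.95 kWh
Cost = 30.95 kWh × $0.222 = $6.87

$6.87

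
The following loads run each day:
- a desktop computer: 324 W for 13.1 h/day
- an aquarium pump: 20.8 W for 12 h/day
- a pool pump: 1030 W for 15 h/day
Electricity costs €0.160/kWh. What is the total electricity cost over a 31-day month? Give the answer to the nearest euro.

desktop computer: 324 W × 13.1 h × 31 d = 131,576 Wh = 131.6 kWh
aquarium pump: 20.8 W × 12 h × 31 d = 7,738 Wh = 7.738 kWh
pool pump: 1030 W × 15 h × 31 d = 478,950 Wh = 478.9 kWh
Total energy = 131.6 + 7.738 + 478.9 = 618.3 kWh
Cost = 618.3 kWh × €0.160 = €98.92 ≈ €99

€99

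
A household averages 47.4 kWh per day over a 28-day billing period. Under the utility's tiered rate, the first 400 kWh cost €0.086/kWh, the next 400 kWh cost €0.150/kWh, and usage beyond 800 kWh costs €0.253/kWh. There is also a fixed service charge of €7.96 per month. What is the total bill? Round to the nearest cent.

€235.74

Usage = 47.4 kWh/day × 28 days = 1327.2 kWh
First 400 kWh × €0.086 = €34.40
Next 400 kWh × €0.150 = €60.00
Remaining 527.2 kWh × €0.253 = €133.38
Energy charge = €227.78; + service €7.96 = €235.74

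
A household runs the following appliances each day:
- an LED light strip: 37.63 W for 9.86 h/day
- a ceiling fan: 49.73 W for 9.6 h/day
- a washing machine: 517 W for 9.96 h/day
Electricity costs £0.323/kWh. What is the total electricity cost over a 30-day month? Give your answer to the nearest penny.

LED light strip: 37.63 W × 9.86 h × 30 d = 11,131 Wh = 11.13 kWh
ceiling fan: 49.73 W × 9.6 h × 30 d = 14,322 Wh = 14.32 kWh
washing machine: 517 W × 9.96 h × 30 d = 154,480 Wh = 154.5 kWh
Total energy = 11.13 + 14.32 + 154.5 = 179.9 kWh
Cost = 179.9 kWh × £0.323 = £58.12

£58.12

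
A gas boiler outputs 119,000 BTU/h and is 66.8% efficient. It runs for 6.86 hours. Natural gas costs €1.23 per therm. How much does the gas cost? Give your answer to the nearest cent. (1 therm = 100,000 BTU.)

Heat delivered = 119,000 BTU/h × 6.86 h = 816,340 BTU
Gas input = 816,340 / 0.668 = 1,222,066 BTU
= 1,222,066 / 100,000 = 12.22 therm
Cost = 12.22 × €1.23/therm = €15.03

€15.03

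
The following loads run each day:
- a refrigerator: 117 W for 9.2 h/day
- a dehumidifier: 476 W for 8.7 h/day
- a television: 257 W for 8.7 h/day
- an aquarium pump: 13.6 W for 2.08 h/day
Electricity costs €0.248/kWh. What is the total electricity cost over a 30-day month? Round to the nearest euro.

€56

refrigerator: 117 W × 9.2 h × 30 d = 32,292 Wh = 32.29 kWh
dehumidifier: 476 W × 8.7 h × 30 d = 124,236 Wh = 124.2 kWh
television: 257 W × 8.7 h × 30 d = 67,077 Wh = 67.08 kWh
aquarium pump: 13.6 W × 2.08 h × 30 d = 849 Wh = 0.8486 kWh
Total energy = 32.29 + 124.2 + 67.08 + 0.8486 = 224.5 kWh
Cost = 224.5 kWh × €0.248 = €55.66 ≈ €56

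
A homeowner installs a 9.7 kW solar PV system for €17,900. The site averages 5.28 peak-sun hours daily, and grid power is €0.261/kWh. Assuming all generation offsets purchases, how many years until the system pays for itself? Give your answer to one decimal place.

3.7 years

Daily generation = 9.7 kW × 5.28 h = 51.22 kWh
Annual generation = 51.22 × 365 = 18694 kWh
Annual savings = 18694 × €0.261 = €4,879.09
Payback = €17,900 / €4,879.09 = 3.67 years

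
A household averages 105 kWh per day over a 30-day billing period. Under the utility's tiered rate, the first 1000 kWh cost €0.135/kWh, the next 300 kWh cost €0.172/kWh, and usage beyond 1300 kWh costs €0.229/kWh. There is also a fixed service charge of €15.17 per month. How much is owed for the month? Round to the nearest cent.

Usage = 105 kWh/day × 30 days = 3150 kWh
First 1000 kWh × €0.135 = €135.00
Next 300 kWh × €0.172 = €51.60
Remaining 1850 kWh × €0.229 = €423.65
Energy charge = €610.25; + service €15.17 = €625.42

€625.42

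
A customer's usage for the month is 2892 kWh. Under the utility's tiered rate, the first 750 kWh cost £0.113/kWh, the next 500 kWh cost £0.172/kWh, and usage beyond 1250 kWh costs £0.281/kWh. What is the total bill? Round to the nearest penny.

First 750 kWh × £0.113 = £84.75
Next 500 kWh × £0.172 = £86.00
Remaining 1642 kWh × £0.281 = £461.40
Total = £632.15

£632.15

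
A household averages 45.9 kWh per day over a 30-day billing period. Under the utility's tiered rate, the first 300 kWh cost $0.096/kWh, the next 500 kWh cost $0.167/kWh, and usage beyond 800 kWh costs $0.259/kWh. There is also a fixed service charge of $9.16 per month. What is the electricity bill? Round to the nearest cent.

Usage = 45.9 kWh/day × 30 days = 1377 kWh
First 300 kWh × $0.096 = $28.80
Next 500 kWh × $0.167 = $83.50
Remaining 577 kWh × $0.259 = $149.44
Energy charge = $261.74; + service $9.16 = $270.90

$270.90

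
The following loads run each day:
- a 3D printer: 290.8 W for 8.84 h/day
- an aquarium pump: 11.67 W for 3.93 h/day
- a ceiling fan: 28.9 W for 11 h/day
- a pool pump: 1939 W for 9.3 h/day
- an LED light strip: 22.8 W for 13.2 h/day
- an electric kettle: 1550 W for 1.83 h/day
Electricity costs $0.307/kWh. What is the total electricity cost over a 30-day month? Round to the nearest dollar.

3D printer: 290.8 W × 8.84 h × 30 d = 77,120 Wh = 77.12 kWh
aquarium pump: 11.67 W × 3.93 h × 30 d = 1,376 Wh = 1.376 kWh
ceiling fan: 28.9 W × 11 h × 30 d = 9,537 Wh = 9.537 kWh
pool pump: 1939 W × 9.3 h × 30 d = 540,981 Wh = 541 kWh
LED light strip: 22.8 W × 13.2 h × 30 d = 9,029 Wh = 9.029 kWh
electric kettle: 1550 W × 1.83 h × 30 d = 85,095 Wh = 85.09 kWh
Total energy = 77.12 + 1.376 + 9.537 + 541 + 9.029 + 85.09 = 723.1 kWh
Cost = 723.1 kWh × $0.307 = $222.00

$222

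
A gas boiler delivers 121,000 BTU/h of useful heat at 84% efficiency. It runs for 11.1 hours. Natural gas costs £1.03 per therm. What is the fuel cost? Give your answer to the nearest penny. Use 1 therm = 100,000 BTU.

£16.47

Heat delivered = 121,000 BTU/h × 11.1 h = 1,343,100 BTU
Gas input = 1,343,100 / 0.84 = 1,598,929 BTU
= 1,598,929 / 100,000 = 15.99 therm
Cost = 15.99 × £1.03/therm = £16.47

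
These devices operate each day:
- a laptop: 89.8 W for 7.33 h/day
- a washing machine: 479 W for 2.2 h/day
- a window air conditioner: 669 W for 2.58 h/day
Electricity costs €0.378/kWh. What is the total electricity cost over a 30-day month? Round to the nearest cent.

laptop: 89.8 W × 7.33 h × 30 d = 19,747 Wh = 19.75 kWh
washing machine: 479 W × 2.2 h × 30 d = 31,614 Wh = 31.61 kWh
window air conditioner: 669 W × 2.58 h × 30 d = 51,781 Wh = 51.78 kWh
Total energy = 19.75 + 31.61 + 51.78 = 103.1 kWh
Cost = 103.1 kWh × €0.378 = €38.99

€38.99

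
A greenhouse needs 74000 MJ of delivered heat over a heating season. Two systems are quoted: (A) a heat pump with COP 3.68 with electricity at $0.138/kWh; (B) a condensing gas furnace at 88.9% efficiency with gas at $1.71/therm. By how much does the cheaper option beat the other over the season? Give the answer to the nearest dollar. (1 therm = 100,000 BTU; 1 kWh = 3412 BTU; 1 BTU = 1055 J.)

Heat load = 74000 MJ = 74,000,000,000 J / 1055 = 70,142,180 BTU
Gas: input = 70,142,180 / 0.889 = 78,900,090 BTU = 789 therm → 789 × $1.71 = $1,349.19
Heat pump: 70,142,180 BTU / 3412 = 20,560 kWh heat; / 3.68 = 5,586 kWh in → × $0.138 = $770.91
Difference = |$1,349.19 − $770.91| = $578.29 ≈ $578

$578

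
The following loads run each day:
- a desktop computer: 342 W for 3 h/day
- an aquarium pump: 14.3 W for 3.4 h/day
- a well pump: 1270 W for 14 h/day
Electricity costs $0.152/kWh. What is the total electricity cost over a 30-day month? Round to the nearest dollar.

$86

desktop computer: 342 W × 3 h × 30 d = 30,780 Wh = 30.78 kWh
aquarium pump: 14.3 W × 3.4 h × 30 d = 1,459 Wh = 1.459 kWh
well pump: 1270 W × 14 h × 30 d = 533,400 Wh = 533.4 kWh
Total energy = 30.78 + 1.459 + 533.4 = 565.6 kWh
Cost = 565.6 kWh × $0.152 = $85.98 ≈ $86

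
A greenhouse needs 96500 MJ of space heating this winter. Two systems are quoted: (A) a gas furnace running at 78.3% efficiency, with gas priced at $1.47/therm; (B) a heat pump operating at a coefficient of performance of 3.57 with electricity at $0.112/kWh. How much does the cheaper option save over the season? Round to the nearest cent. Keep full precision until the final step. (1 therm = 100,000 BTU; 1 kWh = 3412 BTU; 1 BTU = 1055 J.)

$876.20

Heat load = 96500 MJ = 96,500,000,000 J / 1055 = 91,469,194 BTU
Gas: input = 91,469,194 / 0.783 = 116,818,894 BTU = 1,168 therm → 1,168 × $1.47 = $1,717.24
Heat pump: 91,469,194 BTU / 3412 = 26,810 kWh heat; / 3.57 = 7,509 kWh in → × $0.112 = $841.04
Difference = |$1,717.24 − $841.04| = $876.20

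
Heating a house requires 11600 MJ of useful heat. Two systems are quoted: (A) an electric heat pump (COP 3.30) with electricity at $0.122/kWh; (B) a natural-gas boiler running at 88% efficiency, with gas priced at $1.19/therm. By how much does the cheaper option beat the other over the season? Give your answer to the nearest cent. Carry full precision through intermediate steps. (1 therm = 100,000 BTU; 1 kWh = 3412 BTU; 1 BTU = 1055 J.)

$29.55

Heat load = 11600 MJ = 11,600,000,000 J / 1055 = 10,995,261 BTU
Gas: input = 10,995,261 / 0.880 = 12,494,614 BTU = 124.9 therm → 124.9 × $1.19 = $148.69
Heat pump: 10,995,261 BTU / 3412 = 3,223 kWh heat; / 3.30 = 976.5 kWh in → × $0.122 = $119.14
Difference = |$148.69 − $119.14| = $29.55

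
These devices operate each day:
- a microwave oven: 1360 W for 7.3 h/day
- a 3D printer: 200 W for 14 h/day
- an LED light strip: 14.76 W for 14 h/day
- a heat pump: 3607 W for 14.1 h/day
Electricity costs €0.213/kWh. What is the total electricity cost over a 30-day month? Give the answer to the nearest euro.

€408

microwave oven: 1360 W × 7.3 h × 30 d = 297,840 Wh = 297.8 kWh
3D printer: 200 W × 14 h × 30 d = 84,000 Wh = 84 kWh
LED light strip: 14.76 W × 14 h × 30 d = 6,199 Wh = 6.199 kWh
heat pump: 3607 W × 14.1 h × 30 d = 1,525,761 Wh = 1,526 kWh
Total energy = 297.8 + 84 + 6.199 + 1,526 = 1,914 kWh
Cost = 1,914 kWh × €0.213 = €407.64 ≈ €408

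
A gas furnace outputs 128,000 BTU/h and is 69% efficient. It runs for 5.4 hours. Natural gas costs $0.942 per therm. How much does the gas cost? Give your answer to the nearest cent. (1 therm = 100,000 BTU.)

Heat delivered = 128,000 BTU/h × 5.4 h = 691,200 BTU
Gas input = 691,200 / 0.69 = 1,001,739 BTU
= 1,001,739 / 100,000 = 10.02 therm
Cost = 10.02 × $0.942/therm = $9.44

$9.44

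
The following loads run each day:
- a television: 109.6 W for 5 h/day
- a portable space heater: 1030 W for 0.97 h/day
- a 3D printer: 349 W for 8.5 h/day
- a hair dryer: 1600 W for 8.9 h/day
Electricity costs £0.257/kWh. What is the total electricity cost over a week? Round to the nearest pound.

television: 109.6 W × 5 h × 7 d = 3,836 Wh = 3.836 kWh
portable space heater: 1030 W × 0.97 h × 7 d = 6,994 Wh = 6.994 kWh
3D printer: 349 W × 8.5 h × 7 d = 20,766 Wh = 20.77 kWh
hair dryer: 1600 W × 8.9 h × 7 d = 99,680 Wh = 99.68 kWh
Total energy = 3.836 + 6.994 + 20.77 + 99.68 = 131.3 kWh
Cost = 131.3 kWh × £0.257 = £33.74 ≈ £34

£34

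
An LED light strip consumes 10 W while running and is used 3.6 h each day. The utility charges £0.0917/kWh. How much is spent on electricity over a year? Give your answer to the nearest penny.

Energy = 10 W × 3.6 h/day × 365 days = 13,140 Wh = 13.14 kWh
Cost = 13.14 kWh × £0.0917/kWh = £1.20

£1.20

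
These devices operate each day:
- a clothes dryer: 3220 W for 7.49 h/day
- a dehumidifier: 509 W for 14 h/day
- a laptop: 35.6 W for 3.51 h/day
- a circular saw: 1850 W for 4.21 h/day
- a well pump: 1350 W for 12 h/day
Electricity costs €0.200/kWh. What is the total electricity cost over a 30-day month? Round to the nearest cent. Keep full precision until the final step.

€332.14

clothes dryer: 3220 W × 7.49 h × 30 d = 723,534 Wh = 723.5 kWh
dehumidifier: 509 W × 14 h × 30 d = 213,780 Wh = 213.8 kWh
laptop: 35.6 W × 3.51 h × 30 d = 3,749 Wh = 3.749 kWh
circular saw: 1850 W × 4.21 h × 30 d = 233,655 Wh = 233.7 kWh
well pump: 1350 W × 12 h × 30 d = 486,000 Wh = 486 kWh
Total energy = 723.5 + 213.8 + 3.749 + 233.7 + 486 = 1,661 kWh
Cost = 1,661 kWh × €0.200 = €332.14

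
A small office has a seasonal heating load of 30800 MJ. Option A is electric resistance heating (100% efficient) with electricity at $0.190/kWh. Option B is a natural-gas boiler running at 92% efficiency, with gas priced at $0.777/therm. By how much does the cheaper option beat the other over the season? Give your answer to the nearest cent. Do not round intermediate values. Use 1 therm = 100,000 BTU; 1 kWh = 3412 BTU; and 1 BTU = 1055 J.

$1379.14

Heat load = 30800 MJ = 30,800,000,000 J / 1055 = 29,194,313 BTU
Gas: input = 29,194,313 / 0.92 = 31,732,949 BTU = 317.3 therm → 317.3 × $0.777 = $246.57
Electric: 29,194,313 BTU / 3412 = 8,556 kWh → × $0.190 = $1,625.71
Difference = |$246.57 − $1,625.71| = $1,379.14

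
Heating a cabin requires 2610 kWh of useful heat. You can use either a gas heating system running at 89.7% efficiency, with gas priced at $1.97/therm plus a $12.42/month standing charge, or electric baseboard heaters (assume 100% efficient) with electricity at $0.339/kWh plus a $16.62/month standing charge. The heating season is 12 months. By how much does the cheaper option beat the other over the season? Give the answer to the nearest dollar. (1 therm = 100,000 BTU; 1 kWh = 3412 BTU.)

Heat load = 2610 kWh × 3412 = 8,905,320 BTU
Gas: input = 8,905,320 / 0.897 = 9,927,893 BTU = 99.28 therm → 99.28 × $1.97 = $195.58; + 12 × $12.42 standing = $344.62
Electric: 8,905,320 BTU / 3412 = 2,610 kWh → × $0.339 = $884.79; + 12 × $16.62 standing = $1,084.23
Difference = |$344.62 − $1,084.23| = $739.61 ≈ $740

$740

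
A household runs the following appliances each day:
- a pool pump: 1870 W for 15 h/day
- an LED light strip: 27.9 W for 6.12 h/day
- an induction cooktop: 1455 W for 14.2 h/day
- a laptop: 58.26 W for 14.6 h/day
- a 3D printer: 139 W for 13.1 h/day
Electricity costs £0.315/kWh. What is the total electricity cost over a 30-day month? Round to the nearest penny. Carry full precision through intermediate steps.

£487.18

pool pump: 1870 W × 15 h × 30 d = 841,500 Wh = 841.5 kWh
LED light strip: 27.9 W × 6.12 h × 30 d = 5,122 Wh = 5.122 kWh
induction cooktop: 1455 W × 14.2 h × 30 d = 619,830 Wh = 619.8 kWh
laptop: 58.26 W × 14.6 h × 30 d = 25,518 Wh = 25.52 kWh
3D printer: 139 W × 13.1 h × 30 d = 54,627 Wh = 54.63 kWh
Total energy = 841.5 + 5.122 + 619.8 + 25.52 + 54.63 = 1,547 kWh
Cost = 1,547 kWh × £0.315 = £487.18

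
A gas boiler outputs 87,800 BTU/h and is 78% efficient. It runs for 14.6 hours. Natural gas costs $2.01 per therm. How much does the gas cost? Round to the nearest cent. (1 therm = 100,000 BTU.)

Heat delivered = 87,800 BTU/h × 14.6 h = 1,281,880 BTU
Gas input = 1,281,880 / 0.78 = 1,643,436 BTU
= 1,643,436 / 100,000 = 16.43 therm
Cost = 16.43 × $2.01/therm = $33.03

$33.03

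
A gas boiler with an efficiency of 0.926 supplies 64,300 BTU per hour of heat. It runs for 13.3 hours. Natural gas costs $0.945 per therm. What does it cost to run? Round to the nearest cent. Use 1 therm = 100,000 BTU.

Heat delivered = 64,300 BTU/h × 13.3 h = 855,190 BTU
Gas input = 855,190 / 0.926 = 923,531 BTU
= 923,531 / 100,000 = 9.235 therm
Cost = 9.235 × $0.945/therm = $8.73

$8.73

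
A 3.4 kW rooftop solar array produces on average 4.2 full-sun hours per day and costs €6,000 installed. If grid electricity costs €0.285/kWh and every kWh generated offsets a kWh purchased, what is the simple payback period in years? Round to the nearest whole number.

4 years

Daily generation = 3.4 kW × 4.2 h = 14.28 kWh
Annual generation = 14.28 × 365 = 5212.2 kWh
Annual savings = 5212.2 × €0.285 = €1,485.48
Payback = €6,000 / €1,485.48 = 4.04 years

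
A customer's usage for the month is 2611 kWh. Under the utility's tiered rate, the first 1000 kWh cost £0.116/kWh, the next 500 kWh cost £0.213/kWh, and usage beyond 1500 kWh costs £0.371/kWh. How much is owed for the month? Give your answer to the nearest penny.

£634.68

First 1000 kWh × £0.116 = £116.00
Next 500 kWh × £0.213 = £106.50
Remaining 1111 kWh × £0.371 = £412.18
Total = £634.68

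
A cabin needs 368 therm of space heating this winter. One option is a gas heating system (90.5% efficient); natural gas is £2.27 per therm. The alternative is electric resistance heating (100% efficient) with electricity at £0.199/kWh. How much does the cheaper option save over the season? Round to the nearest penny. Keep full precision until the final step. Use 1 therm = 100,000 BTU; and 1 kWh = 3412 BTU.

£1223.26

Heat load = 368 therm × 100,000 = 36,800,000 BTU
Gas: input = 36,800,000 / 0.905 = 40,662,983 BTU = 406.6 therm → 406.6 × £2.27 = £923.05
Electric: 36,800,000 BTU / 3412 = 10,790 kWh → × £0.199 = £2,146.31
Difference = |£923.05 − £2,146.31| = £1,223.26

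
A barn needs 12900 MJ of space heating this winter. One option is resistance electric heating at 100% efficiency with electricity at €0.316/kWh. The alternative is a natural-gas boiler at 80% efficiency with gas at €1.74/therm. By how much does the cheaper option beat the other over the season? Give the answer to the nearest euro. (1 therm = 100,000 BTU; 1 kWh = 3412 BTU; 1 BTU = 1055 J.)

Heat load = 12900 MJ = 12,900,000,000 J / 1055 = 12,227,488 BTU
Gas: input = 12,227,488 / 0.80 = 15,284,360 BTU = 152.8 therm → 152.8 × €1.74 = €265.95
Electric: 12,227,488 BTU / 3412 = 3,584 kWh → × €0.316 = €1,132.44
Difference = |€265.95 − €1,132.44| = €866.49 ≈ €866

€866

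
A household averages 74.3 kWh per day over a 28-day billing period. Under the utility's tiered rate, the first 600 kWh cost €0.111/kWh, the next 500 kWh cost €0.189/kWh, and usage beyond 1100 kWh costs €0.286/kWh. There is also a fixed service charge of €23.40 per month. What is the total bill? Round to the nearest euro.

Usage = 74.3 kWh/day × 28 days = 2080.4 kWh
First 600 kWh × €0.111 = €66.60
Next 500 kWh × €0.189 = €94.50
Remaining 980.4 kWh × €0.286 = €280.39
Energy charge = €441.49; + service €23.40 = €464.89 ≈ €465

€465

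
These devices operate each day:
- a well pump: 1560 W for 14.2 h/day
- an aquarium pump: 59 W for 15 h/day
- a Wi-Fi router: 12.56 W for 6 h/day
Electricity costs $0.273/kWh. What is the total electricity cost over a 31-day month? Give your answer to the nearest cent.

well pump: 1560 W × 14.2 h × 31 d = 686,712 Wh = 686.7 kWh
aquarium pump: 59 W × 15 h × 31 d = 27,435 Wh = 27.43 kWh
Wi-Fi router: 12.56 W × 6 h × 31 d = 2,336 Wh = 2.336 kWh
Total energy = 686.7 + 27.43 + 2.336 = 716.5 kWh
Cost = 716.5 kWh × $0.273 = $195.60

$195.60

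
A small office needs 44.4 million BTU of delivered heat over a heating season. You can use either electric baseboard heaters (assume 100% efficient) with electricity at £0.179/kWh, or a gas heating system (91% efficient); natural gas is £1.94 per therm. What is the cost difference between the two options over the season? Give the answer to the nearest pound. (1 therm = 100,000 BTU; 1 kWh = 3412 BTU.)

Heat load = 44.4 × 10⁶ BTU = 44,400,000 BTU
Gas: input = 44,400,000 / 0.91 = 48,791,209 BTU = 487.9 therm → 487.9 × £1.94 = £946.55
Electric: 44,400,000 BTU / 3412 = 13,010 kWh → × £0.179 = £2,329.31
Difference = |£946.55 − £2,329.31| = £1,382.76 ≈ £1383

£1383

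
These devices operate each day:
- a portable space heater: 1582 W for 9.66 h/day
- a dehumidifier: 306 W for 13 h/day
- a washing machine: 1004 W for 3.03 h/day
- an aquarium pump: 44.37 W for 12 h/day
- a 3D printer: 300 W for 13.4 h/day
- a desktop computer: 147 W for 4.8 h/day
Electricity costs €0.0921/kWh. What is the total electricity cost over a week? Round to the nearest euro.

€18

portable space heater: 1582 W × 9.66 h × 7 d = 106,975 Wh = 107 kWh
dehumidifier: 306 W × 13 h × 7 d = 27,846 Wh = 27.85 kWh
washing machine: 1004 W × 3.03 h × 7 d = 21,295 Wh = 21.29 kWh
aquarium pump: 44.37 W × 12 h × 7 d = 3,727 Wh = 3.727 kWh
3D printer: 300 W × 13.4 h × 7 d = 28,140 Wh = 28.14 kWh
desktop computer: 147 W × 4.8 h × 7 d = 4,939 Wh = 4.939 kWh
Total energy = 107 + 27.85 + 21.29 + 3.727 + 28.14 + 4.939 = 192.9 kWh
Cost = 192.9 kWh × €0.0921 = €17.77 ≈ €18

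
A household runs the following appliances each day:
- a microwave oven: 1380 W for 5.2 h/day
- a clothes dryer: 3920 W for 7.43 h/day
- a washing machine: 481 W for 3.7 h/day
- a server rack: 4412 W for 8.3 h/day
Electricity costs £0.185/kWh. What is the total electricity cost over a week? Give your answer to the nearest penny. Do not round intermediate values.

microwave oven: 1380 W × 5.2 h × 7 d = 50,232 Wh = 50.23 kWh
clothes dryer: 3920 W × 7.43 h × 7 d = 203,879 Wh = 203.9 kWh
washing machine: 481 W × 3.7 h × 7 d = 12,458 Wh = 12.46 kWh
server rack: 4412 W × 8.3 h × 7 d = 256,337 Wh = 256.3 kWh
Total energy = 50.23 + 203.9 + 12.46 + 256.3 = 522.9 kWh
Cost = 522.9 kWh × £0.185 = £96.74

£96.74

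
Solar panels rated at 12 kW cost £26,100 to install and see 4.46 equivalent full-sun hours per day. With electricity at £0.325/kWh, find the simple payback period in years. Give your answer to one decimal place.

Daily generation = 12 kW × 4.46 h = 53.52 kWh
Annual generation = 53.52 × 365 = 19535 kWh
Annual savings = 19535 × £0.325 = £6,348.81
Payback = £26,100 / £6,348.81 = 4.11 years

4.1 years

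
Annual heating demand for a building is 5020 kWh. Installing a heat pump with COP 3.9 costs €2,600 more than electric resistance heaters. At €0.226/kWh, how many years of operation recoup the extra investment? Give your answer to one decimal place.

Resistance: 5020 kWh × €0.226 = €1,134.52/yr
Heat pump: 5020 / 3.9 = 1287 kWh in → × €0.226 = €290.90/yr
Annual savings = €843.62
Payback = €2,600 / €843.62 = 3.08 years

3.1 years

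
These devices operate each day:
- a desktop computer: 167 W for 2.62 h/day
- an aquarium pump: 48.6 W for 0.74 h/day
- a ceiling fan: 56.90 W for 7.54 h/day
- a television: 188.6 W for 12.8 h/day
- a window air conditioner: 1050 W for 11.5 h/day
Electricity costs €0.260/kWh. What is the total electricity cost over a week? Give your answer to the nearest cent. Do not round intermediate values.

€28.01

desktop computer: 167 W × 2.62 h × 7 d = 3,063 Wh = 3.063 kWh
aquarium pump: 48.6 W × 0.74 h × 7 d = 252 Wh = 0.2517 kWh
ceiling fan: 56.90 W × 7.54 h × 7 d = 3,003 Wh = 3.003 kWh
television: 188.6 W × 12.8 h × 7 d = 16,899 Wh = 16.9 kWh
window air conditioner: 1050 W × 11.5 h × 7 d = 84,525 Wh = 84.53 kWh
Total energy = 3.063 + 0.2517 + 3.003 + 16.9 + 84.53 = 107.7 kWh
Cost = 107.7 kWh × €0.260 = €28.01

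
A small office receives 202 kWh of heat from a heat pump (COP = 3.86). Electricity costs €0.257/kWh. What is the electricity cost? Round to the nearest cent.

Electrical input = 202 kWh / 3.86 = 52.33 kWh
Cost = 52.33 × €0.257/kWh = €13.45

€13.45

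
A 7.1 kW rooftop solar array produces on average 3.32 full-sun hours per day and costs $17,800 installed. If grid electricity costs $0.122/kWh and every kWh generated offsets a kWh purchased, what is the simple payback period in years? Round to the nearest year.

17 years

Daily generation = 7.1 kW × 3.32 h = 23.57 kWh
Annual generation = 23.57 × 365 = 8603.8 kWh
Annual savings = 8603.8 × $0.122 = $1,049.66
Payback = $17,800 / $1,049.66 = 17 years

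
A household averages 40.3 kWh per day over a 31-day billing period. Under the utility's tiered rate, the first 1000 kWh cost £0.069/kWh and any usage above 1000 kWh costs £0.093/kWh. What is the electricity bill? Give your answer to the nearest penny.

£92.18

Usage = 40.3 kWh/day × 31 days = 1249.3 kWh
First 1000 kWh × £0.069 = £69.00
Remaining 249.3 kWh × £0.093 = £23.18
Total = £92.18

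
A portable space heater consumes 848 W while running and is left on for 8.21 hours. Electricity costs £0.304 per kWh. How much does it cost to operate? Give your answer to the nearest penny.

£2.12

Energy = 848 W × 8.21 h = 6,962 Wh = 6.962 kWh
Cost = 6.962 kWh × £0.304/kWh = £2.12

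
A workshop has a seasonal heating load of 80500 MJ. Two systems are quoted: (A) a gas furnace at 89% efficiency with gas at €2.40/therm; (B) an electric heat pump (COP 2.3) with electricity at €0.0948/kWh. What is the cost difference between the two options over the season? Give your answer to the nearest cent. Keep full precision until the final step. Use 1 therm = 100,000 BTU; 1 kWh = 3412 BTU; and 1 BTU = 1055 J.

€1135.86

Heat load = 80500 MJ = 80,500,000,000 J / 1055 = 76,303,318 BTU
Gas: input = 76,303,318 / 0.89 = 85,734,065 BTU = 857.3 therm → 857.3 × €2.40 = €2,057.62
Heat pump: 76,303,318 BTU / 3412 = 22,360 kWh heat; / 2.3 = 9,723 kWh in → × €0.0948 = €921.75
Difference = |€2,057.62 − €921.75| = €1,135.86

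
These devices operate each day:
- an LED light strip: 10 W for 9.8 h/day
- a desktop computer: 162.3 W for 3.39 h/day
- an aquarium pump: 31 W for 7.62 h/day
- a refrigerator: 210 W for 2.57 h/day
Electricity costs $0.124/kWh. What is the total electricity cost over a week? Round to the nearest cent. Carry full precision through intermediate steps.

$1.24

LED light strip: 10 W × 9.8 h × 7 d = 686 Wh = 0.686 kWh
desktop computer: 162.3 W × 3.39 h × 7 d = 3,851 Wh = 3.851 kWh
aquarium pump: 31 W × 7.62 h × 7 d = 1,654 Wh = 1.654 kWh
refrigerator: 210 W × 2.57 h × 7 d = 3,778 Wh = 3.778 kWh
Total energy = 0.686 + 3.851 + 1.654 + 3.778 = 9.969 kWh
Cost = 9.969 kWh × $0.124 = $1.24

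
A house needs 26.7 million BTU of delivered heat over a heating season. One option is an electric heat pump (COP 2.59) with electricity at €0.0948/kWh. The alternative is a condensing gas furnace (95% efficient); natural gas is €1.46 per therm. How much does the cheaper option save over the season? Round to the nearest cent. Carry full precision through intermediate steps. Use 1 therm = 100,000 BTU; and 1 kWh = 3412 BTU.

Heat load = 26.7 × 10⁶ BTU = 26,700,000 BTU
Gas: input = 26,700,000 / 0.95 = 28,105,263 BTU = 281.1 therm → 281.1 × €1.46 = €410.34
Heat pump: 26,700,000 BTU / 3412 = 7,825 kWh heat; / 2.59 = 3,021 kWh in → × €0.0948 = €286.42
Difference = |€410.34 − €286.42| = €123.91

€123.91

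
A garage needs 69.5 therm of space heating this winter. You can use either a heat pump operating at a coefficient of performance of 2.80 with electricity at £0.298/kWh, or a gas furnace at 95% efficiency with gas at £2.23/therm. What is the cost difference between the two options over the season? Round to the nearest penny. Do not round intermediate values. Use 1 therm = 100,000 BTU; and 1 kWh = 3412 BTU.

£53.65

Heat load = 69.5 therm × 100,000 = 6,950,000 BTU
Gas: input = 6,950,000 / 0.95 = 7,315,789 BTU = 73.16 therm → 73.16 × £2.23 = £163.14
Heat pump: 6,950,000 BTU / 3412 = 2,037 kWh heat; / 2.80 = 727.5 kWh in → × £0.298 = £216.79
Difference = |£163.14 − £216.79| = £53.65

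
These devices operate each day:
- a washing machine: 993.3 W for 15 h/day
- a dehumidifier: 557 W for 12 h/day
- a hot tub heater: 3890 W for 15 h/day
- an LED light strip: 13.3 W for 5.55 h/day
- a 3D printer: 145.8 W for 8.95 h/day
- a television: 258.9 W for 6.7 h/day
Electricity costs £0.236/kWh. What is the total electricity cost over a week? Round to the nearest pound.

£137

washing machine: 993.3 W × 15 h × 7 d = 104,296 Wh = 104.3 kWh
dehumidifier: 557 W × 12 h × 7 d = 46,788 Wh = 46.79 kWh
hot tub heater: 3890 W × 15 h × 7 d = 408,450 Wh = 408.4 kWh
LED light strip: 13.3 W × 5.55 h × 7 d = 517 Wh = 0.5167 kWh
3D printer: 145.8 W × 8.95 h × 7 d = 9,134 Wh = 9.134 kWh
television: 258.9 W × 6.7 h × 7 d = 12,142 Wh = 12.14 kWh
Total energy = 104.3 + 46.79 + 408.4 + 0.5167 + 9.134 + 12.14 = 581.3 kWh
Cost = 581.3 kWh × £0.236 = £137.19 ≈ £137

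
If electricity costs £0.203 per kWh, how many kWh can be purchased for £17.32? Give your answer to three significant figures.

85.3 kWh

£17.32 / £0.203 per kWh = 85.32 kWh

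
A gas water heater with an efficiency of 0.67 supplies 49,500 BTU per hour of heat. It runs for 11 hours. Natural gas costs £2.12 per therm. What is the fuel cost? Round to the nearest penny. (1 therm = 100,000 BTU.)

Heat delivered = 49,500 BTU/h × 11 h = 544,500 BTU
Gas input = 544,500 / 0.67 = 812,687 BTU
= 812,687 / 100,000 = 8.127 therm
Cost = 8.127 × £2.12/therm = £17.23

£17.23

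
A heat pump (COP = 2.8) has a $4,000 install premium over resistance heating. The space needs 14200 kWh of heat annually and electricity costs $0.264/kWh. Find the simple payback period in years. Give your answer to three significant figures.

1.66 years

Resistance: 14200 kWh × $0.264 = $3,748.80/yr
Heat pump: 14200 / 2.8 = 5071 kWh in → × $0.264 = $1,338.86/yr
Annual savings = $2,409.94
Payback = $4,000 / $2,409.94 = 1.66 years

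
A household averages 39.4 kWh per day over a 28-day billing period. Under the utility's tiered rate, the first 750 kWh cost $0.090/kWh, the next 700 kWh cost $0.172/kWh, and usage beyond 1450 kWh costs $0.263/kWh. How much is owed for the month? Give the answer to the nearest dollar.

$128

Usage = 39.4 kWh/day × 28 days = 1103.2 kWh
First 750 kWh × $0.090 = $67.50
Next 353.2 kWh × $0.172 = $60.75
Remaining tier: 0 kWh (not reached)
Total = $128.25 ≈ $128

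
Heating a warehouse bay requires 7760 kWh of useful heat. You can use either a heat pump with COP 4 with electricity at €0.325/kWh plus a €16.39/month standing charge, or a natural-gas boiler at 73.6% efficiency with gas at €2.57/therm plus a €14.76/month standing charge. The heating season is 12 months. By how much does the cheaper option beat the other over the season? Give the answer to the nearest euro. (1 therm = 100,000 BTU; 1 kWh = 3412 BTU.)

€274

Heat load = 7760 kWh × 3412 = 26,477,120 BTU
Gas: input = 26,477,120 / 0.736 = 35,974,348 BTU = 359.7 therm → 359.7 × €2.57 = €924.54; + 12 × €14.76 standing = €1,101.66
Heat pump: 26,477,120 BTU / 3412 = 7,760 kWh heat; / 4 = 1,940 kWh in → × €0.325 = €630.50; + 12 × €16.39 standing = €827.18
Difference = |€1,101.66 − €827.18| = €274.48 ≈ €274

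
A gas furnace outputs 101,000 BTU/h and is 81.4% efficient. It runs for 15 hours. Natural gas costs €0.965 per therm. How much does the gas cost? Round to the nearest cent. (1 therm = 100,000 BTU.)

€17.96

Heat delivered = 101,000 BTU/h × 15 h = 1,515,000 BTU
Gas input = 1,515,000 / 0.814 = 1,861,179 BTU
= 1,861,179 / 100,000 = 18.61 therm
Cost = 18.61 × €0.965/therm = €17.96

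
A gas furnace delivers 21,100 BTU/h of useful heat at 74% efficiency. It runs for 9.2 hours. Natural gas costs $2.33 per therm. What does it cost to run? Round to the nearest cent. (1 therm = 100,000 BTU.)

Heat delivered = 21,100 BTU/h × 9.2 h = 194,120 BTU
Gas input = 194,120 / 0.74 = 262,324 BTU
= 262,324 / 100,000 = 2.623 therm
Cost = 2.623 × $2.33/therm = $6.11

$6.11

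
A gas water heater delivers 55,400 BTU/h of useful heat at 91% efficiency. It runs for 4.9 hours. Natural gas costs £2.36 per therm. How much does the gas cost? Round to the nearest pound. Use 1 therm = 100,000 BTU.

£7

Heat delivered = 55,400 BTU/h × 4.9 h = 271,460 BTU
Gas input = 271,460 / 0.91 = 298,308 BTU
= 298,308 / 100,000 = 2.983 therm
Cost = 2.983 × £2.36/therm = £7.04 ≈ £7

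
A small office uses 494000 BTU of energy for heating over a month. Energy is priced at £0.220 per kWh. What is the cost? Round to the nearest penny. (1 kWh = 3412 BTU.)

£31.85

494000 BTU × (0.00029308 kWh/BTU) = 144.8 kWh
Cost = 144.8 kWh × £0.220/kWh = £31.85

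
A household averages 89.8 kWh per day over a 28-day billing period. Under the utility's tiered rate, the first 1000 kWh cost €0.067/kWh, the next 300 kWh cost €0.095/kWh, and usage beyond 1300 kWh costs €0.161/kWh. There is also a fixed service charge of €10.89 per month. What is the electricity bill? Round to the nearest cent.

€301.91

Usage = 89.8 kWh/day × 28 days = 2514.4 kWh
First 1000 kWh × €0.067 = €67.00
Next 300 kWh × €0.095 = €28.50
Remaining 1214.4 kWh × €0.161 = €195.52
Energy charge = €291.02; + service €10.89 = €301.91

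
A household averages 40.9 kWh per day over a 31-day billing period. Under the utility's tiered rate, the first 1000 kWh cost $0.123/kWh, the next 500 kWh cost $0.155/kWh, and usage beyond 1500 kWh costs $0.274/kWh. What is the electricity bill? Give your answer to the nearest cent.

Usage = 40.9 kWh/day × 31 days = 1267.9 kWh
First 1000 kWh × $0.123 = $123.00
Next 267.9 kWh × $0.155 = $41.52
Remaining tier: 0 kWh (not reached)
Total = $164.52

$164.52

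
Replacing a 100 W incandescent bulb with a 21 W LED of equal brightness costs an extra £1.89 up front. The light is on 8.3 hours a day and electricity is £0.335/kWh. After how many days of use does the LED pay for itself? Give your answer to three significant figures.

Power saved = 100 − 21 = 79 W
Daily energy saved = 79 W × 8.3 h = 655.7 Wh = 0.6557 kWh
Daily savings = 0.6557 × £0.335 = £0.2197
Payback = £1.89 / £0.2197 per day = 8.604 days

8.60 days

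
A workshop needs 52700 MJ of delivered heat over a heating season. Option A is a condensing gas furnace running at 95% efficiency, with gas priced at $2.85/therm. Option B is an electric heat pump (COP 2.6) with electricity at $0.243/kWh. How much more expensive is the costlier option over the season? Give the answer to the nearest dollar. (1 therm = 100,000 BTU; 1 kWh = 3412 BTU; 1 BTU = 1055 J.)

$130

Heat load = 52700 MJ = 52,700,000,000 J / 1055 = 49,952,607 BTU
Gas: input = 49,952,607 / 0.950 = 52,581,691 BTU = 525.8 therm → 525.8 × $2.85 = $1,498.58
Heat pump: 49,952,607 BTU / 3412 = 14,640 kWh heat; / 2.6 = 5,631 kWh in → × $0.243 = $1,368.30
Difference = |$1,498.58 − $1,368.30| = $130.28 ≈ $130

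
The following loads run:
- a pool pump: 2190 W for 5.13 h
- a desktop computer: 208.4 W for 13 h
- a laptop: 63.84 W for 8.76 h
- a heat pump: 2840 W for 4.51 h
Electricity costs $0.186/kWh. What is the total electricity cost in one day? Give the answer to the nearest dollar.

$5

pool pump: 2190 W × 5.13 h = 11,235 Wh = 11.23 kWh
desktop computer: 208.4 W × 13 h = 2,709 Wh = 2.709 kWh
laptop: 63.84 W × 8.76 h = 559 Wh = 0.5592 kWh
heat pump: 2840 W × 4.51 h = 12,808 Wh = 12.81 kWh
Total energy = 11.23 + 2.709 + 0.5592 + 12.81 = 27.31 kWh
Cost = 27.31 kWh × $0.186 = $5.08 ≈ $5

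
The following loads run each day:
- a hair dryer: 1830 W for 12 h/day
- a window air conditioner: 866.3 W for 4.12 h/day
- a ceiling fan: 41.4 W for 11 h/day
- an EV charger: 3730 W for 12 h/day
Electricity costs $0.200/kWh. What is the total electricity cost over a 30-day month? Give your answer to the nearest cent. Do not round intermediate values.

$424.47

hair dryer: 1830 W × 12 h × 30 d = 658,800 Wh = 658.8 kWh
window air conditioner: 866.3 W × 4.12 h × 30 d = 107,075 Wh = 107.1 kWh
ceiling fan: 41.4 W × 11 h × 30 d = 13,662 Wh = 13.66 kWh
EV charger: 3730 W × 12 h × 30 d = 1,342,800 Wh = 1,343 kWh
Total energy = 658.8 + 107.1 + 13.66 + 1,343 = 2,122 kWh
Cost = 2,122 kWh × $0.200 = $424.47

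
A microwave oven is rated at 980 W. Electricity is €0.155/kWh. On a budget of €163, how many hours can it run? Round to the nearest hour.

1073 h

Energy budget = €163 / €0.155 per kWh = 1,052 kWh = 1,051,613 Wh
Runtime = 1,051,613 Wh / 980 W = 1,073 h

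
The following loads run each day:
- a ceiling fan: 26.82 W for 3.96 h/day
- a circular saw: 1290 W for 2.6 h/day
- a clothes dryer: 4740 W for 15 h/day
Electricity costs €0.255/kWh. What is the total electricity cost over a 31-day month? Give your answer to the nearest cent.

€589.40

ceiling fan: 26.82 W × 3.96 h × 31 d = 3,292 Wh = 3.292 kWh
circular saw: 1290 W × 2.6 h × 31 d = 103,974 Wh = 104 kWh
clothes dryer: 4740 W × 15 h × 31 d = 2,204,100 Wh = 2,204 kWh
Total energy = 3.292 + 104 + 2,204 = 2,311 kWh
Cost = 2,311 kWh × €0.255 = €589.40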